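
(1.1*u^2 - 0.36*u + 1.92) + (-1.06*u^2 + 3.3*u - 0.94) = 0.04*u^2 + 2.94*u + 0.98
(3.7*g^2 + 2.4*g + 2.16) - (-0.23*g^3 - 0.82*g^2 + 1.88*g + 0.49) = 0.23*g^3 + 4.52*g^2 + 0.52*g + 1.67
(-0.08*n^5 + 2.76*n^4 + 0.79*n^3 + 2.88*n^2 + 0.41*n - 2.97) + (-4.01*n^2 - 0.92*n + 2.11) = -0.08*n^5 + 2.76*n^4 + 0.79*n^3 - 1.13*n^2 - 0.51*n - 0.86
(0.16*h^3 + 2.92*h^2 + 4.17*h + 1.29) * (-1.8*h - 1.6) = -0.288*h^4 - 5.512*h^3 - 12.178*h^2 - 8.994*h - 2.064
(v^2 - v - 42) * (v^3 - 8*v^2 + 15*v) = v^5 - 9*v^4 - 19*v^3 + 321*v^2 - 630*v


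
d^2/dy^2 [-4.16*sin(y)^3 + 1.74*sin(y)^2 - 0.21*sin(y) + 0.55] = 37.44*sin(y)^3 - 6.96*sin(y)^2 - 24.75*sin(y) + 3.48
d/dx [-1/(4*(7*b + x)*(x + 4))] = (7*b + 2*x + 4)/(4*(7*b + x)^2*(x + 4)^2)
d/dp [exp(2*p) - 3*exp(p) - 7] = (2*exp(p) - 3)*exp(p)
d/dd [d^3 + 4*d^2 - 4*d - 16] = 3*d^2 + 8*d - 4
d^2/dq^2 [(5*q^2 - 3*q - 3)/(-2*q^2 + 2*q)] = (-2*q^3 + 9*q^2 - 9*q + 3)/(q^3*(q^3 - 3*q^2 + 3*q - 1))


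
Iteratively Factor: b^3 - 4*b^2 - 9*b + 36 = (b - 4)*(b^2 - 9) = (b - 4)*(b + 3)*(b - 3)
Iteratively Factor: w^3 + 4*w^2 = (w)*(w^2 + 4*w) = w*(w + 4)*(w)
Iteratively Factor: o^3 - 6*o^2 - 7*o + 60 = (o - 5)*(o^2 - o - 12) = (o - 5)*(o - 4)*(o + 3)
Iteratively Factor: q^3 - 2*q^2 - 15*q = (q + 3)*(q^2 - 5*q) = (q - 5)*(q + 3)*(q)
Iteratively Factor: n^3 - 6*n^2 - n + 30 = (n - 5)*(n^2 - n - 6) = (n - 5)*(n + 2)*(n - 3)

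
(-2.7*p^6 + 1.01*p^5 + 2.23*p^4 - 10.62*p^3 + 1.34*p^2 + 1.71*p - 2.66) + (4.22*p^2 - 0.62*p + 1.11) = -2.7*p^6 + 1.01*p^5 + 2.23*p^4 - 10.62*p^3 + 5.56*p^2 + 1.09*p - 1.55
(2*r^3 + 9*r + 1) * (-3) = -6*r^3 - 27*r - 3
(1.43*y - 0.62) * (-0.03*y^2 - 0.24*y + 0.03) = -0.0429*y^3 - 0.3246*y^2 + 0.1917*y - 0.0186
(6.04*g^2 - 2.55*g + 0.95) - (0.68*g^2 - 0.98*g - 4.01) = 5.36*g^2 - 1.57*g + 4.96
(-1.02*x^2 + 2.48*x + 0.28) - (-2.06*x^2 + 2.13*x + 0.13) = 1.04*x^2 + 0.35*x + 0.15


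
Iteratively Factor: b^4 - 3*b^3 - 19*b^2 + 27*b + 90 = (b + 3)*(b^3 - 6*b^2 - b + 30) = (b + 2)*(b + 3)*(b^2 - 8*b + 15) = (b - 5)*(b + 2)*(b + 3)*(b - 3)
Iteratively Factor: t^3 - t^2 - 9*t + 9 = (t - 3)*(t^2 + 2*t - 3) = (t - 3)*(t + 3)*(t - 1)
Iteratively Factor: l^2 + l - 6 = (l - 2)*(l + 3)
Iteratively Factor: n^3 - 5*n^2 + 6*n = (n - 2)*(n^2 - 3*n) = n*(n - 2)*(n - 3)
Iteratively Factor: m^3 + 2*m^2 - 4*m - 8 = (m - 2)*(m^2 + 4*m + 4) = (m - 2)*(m + 2)*(m + 2)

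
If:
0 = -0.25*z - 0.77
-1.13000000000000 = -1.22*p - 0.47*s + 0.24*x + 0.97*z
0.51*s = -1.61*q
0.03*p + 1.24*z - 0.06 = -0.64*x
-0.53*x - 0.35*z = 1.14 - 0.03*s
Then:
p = -61.40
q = -50.68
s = 160.00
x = 8.94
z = -3.08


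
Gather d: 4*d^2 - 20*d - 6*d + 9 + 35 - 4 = 4*d^2 - 26*d + 40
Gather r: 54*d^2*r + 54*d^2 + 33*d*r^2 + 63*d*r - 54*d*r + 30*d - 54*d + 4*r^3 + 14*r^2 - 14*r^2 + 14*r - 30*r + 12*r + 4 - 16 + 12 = 54*d^2 + 33*d*r^2 - 24*d + 4*r^3 + r*(54*d^2 + 9*d - 4)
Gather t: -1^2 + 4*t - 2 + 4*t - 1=8*t - 4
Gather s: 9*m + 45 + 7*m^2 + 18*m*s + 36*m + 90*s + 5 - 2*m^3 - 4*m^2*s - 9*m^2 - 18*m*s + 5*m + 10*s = -2*m^3 - 2*m^2 + 50*m + s*(100 - 4*m^2) + 50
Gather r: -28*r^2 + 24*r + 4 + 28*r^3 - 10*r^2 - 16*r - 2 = 28*r^3 - 38*r^2 + 8*r + 2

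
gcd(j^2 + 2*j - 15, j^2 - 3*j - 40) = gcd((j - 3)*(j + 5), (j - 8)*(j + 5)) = j + 5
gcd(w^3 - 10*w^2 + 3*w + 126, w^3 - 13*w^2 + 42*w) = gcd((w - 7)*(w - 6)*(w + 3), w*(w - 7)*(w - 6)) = w^2 - 13*w + 42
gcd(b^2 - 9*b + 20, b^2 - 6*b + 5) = b - 5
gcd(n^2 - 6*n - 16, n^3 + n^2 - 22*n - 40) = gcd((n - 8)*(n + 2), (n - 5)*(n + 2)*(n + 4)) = n + 2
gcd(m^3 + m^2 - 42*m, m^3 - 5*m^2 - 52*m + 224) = m + 7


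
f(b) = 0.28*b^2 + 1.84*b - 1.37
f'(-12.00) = -4.88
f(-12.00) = 16.87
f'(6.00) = 5.20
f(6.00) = 19.75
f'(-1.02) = 1.27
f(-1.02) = -2.96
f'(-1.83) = 0.82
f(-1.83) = -3.80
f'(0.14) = 1.92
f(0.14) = -1.11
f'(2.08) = 3.00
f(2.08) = 3.67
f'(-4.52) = -0.69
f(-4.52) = -3.97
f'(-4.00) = -0.40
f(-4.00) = -4.25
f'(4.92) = 4.60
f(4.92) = 14.46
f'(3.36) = 3.72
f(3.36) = 7.97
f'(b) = 0.56*b + 1.84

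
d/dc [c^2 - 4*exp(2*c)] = 2*c - 8*exp(2*c)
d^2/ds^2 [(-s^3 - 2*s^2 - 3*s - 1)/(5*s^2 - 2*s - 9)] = 2*(-144*s^3 - 399*s^2 - 618*s - 157)/(125*s^6 - 150*s^5 - 615*s^4 + 532*s^3 + 1107*s^2 - 486*s - 729)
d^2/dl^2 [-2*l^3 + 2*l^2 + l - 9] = 4 - 12*l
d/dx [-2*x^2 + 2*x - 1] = 2 - 4*x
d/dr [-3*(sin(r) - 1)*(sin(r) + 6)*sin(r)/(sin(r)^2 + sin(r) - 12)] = 3*(-sin(r)^4 - 2*sin(r)^3 + 25*sin(r)^2 + 120*sin(r) - 72)*cos(r)/((sin(r) - 3)^2*(sin(r) + 4)^2)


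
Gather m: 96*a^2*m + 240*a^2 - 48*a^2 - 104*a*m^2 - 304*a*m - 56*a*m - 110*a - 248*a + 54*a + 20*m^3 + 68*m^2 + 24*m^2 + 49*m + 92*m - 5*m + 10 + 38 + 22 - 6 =192*a^2 - 304*a + 20*m^3 + m^2*(92 - 104*a) + m*(96*a^2 - 360*a + 136) + 64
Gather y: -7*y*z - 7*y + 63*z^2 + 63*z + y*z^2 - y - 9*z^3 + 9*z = y*(z^2 - 7*z - 8) - 9*z^3 + 63*z^2 + 72*z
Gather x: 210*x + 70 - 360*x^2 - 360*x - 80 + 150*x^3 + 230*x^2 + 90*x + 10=150*x^3 - 130*x^2 - 60*x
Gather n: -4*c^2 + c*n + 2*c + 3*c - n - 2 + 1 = -4*c^2 + 5*c + n*(c - 1) - 1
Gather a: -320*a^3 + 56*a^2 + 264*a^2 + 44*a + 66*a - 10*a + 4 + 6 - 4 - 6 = -320*a^3 + 320*a^2 + 100*a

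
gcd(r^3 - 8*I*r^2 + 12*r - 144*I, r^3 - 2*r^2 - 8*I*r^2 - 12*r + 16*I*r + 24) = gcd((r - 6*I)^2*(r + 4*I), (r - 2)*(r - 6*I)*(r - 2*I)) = r - 6*I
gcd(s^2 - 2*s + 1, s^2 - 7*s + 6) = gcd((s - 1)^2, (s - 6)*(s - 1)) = s - 1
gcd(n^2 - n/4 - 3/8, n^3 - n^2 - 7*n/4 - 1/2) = n + 1/2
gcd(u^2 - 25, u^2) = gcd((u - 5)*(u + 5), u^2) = 1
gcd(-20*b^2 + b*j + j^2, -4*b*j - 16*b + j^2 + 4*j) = 4*b - j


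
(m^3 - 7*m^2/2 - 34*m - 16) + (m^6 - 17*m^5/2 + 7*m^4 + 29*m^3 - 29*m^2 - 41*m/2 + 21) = m^6 - 17*m^5/2 + 7*m^4 + 30*m^3 - 65*m^2/2 - 109*m/2 + 5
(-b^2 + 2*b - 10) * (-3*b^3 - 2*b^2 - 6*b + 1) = 3*b^5 - 4*b^4 + 32*b^3 + 7*b^2 + 62*b - 10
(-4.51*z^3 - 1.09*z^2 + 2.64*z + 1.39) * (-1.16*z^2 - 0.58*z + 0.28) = 5.2316*z^5 + 3.8802*z^4 - 3.693*z^3 - 3.4488*z^2 - 0.0669999999999998*z + 0.3892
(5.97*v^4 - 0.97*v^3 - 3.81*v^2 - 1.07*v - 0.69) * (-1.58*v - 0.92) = -9.4326*v^5 - 3.9598*v^4 + 6.9122*v^3 + 5.1958*v^2 + 2.0746*v + 0.6348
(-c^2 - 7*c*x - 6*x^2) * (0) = 0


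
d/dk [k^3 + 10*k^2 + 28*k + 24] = 3*k^2 + 20*k + 28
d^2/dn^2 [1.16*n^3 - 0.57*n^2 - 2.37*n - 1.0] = 6.96*n - 1.14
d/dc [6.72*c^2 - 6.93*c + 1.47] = 13.44*c - 6.93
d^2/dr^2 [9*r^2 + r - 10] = 18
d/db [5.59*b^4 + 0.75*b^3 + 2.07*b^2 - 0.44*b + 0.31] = 22.36*b^3 + 2.25*b^2 + 4.14*b - 0.44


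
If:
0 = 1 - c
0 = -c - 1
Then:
No Solution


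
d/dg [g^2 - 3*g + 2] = 2*g - 3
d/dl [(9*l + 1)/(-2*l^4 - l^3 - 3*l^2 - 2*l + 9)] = (-18*l^4 - 9*l^3 - 27*l^2 - 18*l + (9*l + 1)*(8*l^3 + 3*l^2 + 6*l + 2) + 81)/(2*l^4 + l^3 + 3*l^2 + 2*l - 9)^2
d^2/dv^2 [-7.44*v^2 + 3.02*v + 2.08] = -14.8800000000000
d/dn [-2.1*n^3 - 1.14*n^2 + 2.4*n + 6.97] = -6.3*n^2 - 2.28*n + 2.4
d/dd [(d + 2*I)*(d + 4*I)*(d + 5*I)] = 3*d^2 + 22*I*d - 38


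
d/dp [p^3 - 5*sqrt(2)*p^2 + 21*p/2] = 3*p^2 - 10*sqrt(2)*p + 21/2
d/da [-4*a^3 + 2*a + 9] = 2 - 12*a^2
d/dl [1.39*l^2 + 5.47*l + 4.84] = 2.78*l + 5.47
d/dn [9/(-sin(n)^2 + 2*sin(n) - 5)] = 18*(sin(n) - 1)*cos(n)/(sin(n)^2 - 2*sin(n) + 5)^2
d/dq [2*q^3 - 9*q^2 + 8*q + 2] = 6*q^2 - 18*q + 8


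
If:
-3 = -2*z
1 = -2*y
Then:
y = -1/2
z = 3/2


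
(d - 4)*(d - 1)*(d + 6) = d^3 + d^2 - 26*d + 24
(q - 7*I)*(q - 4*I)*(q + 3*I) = q^3 - 8*I*q^2 + 5*q - 84*I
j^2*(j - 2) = j^3 - 2*j^2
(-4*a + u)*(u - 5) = -4*a*u + 20*a + u^2 - 5*u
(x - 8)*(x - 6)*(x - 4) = x^3 - 18*x^2 + 104*x - 192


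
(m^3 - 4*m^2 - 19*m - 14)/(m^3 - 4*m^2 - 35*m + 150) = (m^3 - 4*m^2 - 19*m - 14)/(m^3 - 4*m^2 - 35*m + 150)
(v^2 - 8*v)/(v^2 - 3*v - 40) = v/(v + 5)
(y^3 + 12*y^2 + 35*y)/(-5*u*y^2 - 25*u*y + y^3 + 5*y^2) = (y + 7)/(-5*u + y)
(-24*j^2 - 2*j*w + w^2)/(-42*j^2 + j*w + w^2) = (4*j + w)/(7*j + w)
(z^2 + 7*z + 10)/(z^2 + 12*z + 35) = (z + 2)/(z + 7)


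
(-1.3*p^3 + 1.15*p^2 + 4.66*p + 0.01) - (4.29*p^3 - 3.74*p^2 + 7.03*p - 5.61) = -5.59*p^3 + 4.89*p^2 - 2.37*p + 5.62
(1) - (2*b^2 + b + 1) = -2*b^2 - b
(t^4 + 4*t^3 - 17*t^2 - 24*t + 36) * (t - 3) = t^5 + t^4 - 29*t^3 + 27*t^2 + 108*t - 108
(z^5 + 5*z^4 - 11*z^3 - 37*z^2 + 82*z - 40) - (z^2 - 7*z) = z^5 + 5*z^4 - 11*z^3 - 38*z^2 + 89*z - 40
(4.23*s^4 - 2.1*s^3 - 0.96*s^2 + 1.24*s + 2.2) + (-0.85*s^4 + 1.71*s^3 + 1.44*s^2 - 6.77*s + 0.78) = 3.38*s^4 - 0.39*s^3 + 0.48*s^2 - 5.53*s + 2.98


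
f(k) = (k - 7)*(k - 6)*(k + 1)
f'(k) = (k - 7)*(k - 6) + (k - 7)*(k + 1) + (k - 6)*(k + 1)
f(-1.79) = -54.09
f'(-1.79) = 81.57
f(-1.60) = -39.22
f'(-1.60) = 75.08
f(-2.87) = -163.71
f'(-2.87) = 122.59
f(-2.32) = -102.36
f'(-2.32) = 100.83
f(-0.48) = 25.20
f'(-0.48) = 41.21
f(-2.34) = -104.38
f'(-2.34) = 101.59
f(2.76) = 51.65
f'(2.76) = -14.39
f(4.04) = 29.24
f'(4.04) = -19.00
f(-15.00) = -6468.00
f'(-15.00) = 1064.00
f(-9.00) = -1920.00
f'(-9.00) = 488.00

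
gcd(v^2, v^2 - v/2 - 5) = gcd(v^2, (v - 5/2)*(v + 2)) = 1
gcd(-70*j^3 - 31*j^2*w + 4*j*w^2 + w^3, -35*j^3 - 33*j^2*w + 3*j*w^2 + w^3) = -35*j^2 + 2*j*w + w^2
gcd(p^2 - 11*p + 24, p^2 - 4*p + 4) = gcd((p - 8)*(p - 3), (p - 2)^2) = 1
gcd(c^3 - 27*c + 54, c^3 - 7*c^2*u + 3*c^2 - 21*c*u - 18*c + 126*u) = c^2 + 3*c - 18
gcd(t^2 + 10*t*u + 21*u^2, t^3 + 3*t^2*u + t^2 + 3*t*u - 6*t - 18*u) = t + 3*u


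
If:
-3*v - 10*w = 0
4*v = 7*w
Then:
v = 0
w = 0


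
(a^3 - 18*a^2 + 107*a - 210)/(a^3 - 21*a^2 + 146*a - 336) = (a - 5)/(a - 8)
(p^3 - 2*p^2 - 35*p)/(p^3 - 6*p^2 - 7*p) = (p + 5)/(p + 1)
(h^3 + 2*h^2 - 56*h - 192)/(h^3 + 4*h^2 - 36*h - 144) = (h - 8)/(h - 6)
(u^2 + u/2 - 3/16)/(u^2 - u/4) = (u + 3/4)/u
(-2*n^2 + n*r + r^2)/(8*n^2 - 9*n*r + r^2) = (2*n + r)/(-8*n + r)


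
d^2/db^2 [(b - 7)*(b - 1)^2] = 6*b - 18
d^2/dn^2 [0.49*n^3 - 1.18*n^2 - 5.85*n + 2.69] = 2.94*n - 2.36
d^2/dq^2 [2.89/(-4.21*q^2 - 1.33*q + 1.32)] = (102.445298*q^2 + 32.363954*q - 2.89*(8.42*q + 1.33)*(16.84*q + 2.66) - 32.120616)/(4.21*q^2 + 1.33*q - 1.32)^3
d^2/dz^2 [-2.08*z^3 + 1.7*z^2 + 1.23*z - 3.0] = 3.4 - 12.48*z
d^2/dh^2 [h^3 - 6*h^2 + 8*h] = 6*h - 12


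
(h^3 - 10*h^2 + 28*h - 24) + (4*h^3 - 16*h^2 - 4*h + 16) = 5*h^3 - 26*h^2 + 24*h - 8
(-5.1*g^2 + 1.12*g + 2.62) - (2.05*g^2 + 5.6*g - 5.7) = -7.15*g^2 - 4.48*g + 8.32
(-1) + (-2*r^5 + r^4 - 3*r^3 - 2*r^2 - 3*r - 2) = -2*r^5 + r^4 - 3*r^3 - 2*r^2 - 3*r - 3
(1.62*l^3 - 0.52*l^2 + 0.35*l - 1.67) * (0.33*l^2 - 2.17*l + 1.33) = 0.5346*l^5 - 3.687*l^4 + 3.3985*l^3 - 2.0022*l^2 + 4.0894*l - 2.2211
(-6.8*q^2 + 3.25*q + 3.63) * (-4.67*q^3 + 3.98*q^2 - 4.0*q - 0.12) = 31.756*q^5 - 42.2415*q^4 + 23.1829*q^3 + 2.2634*q^2 - 14.91*q - 0.4356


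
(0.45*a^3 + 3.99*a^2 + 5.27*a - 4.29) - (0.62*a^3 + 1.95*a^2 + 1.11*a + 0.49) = -0.17*a^3 + 2.04*a^2 + 4.16*a - 4.78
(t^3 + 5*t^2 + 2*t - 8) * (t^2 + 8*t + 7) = t^5 + 13*t^4 + 49*t^3 + 43*t^2 - 50*t - 56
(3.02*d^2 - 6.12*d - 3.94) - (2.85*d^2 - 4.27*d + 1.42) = 0.17*d^2 - 1.85*d - 5.36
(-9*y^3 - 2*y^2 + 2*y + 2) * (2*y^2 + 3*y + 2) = -18*y^5 - 31*y^4 - 20*y^3 + 6*y^2 + 10*y + 4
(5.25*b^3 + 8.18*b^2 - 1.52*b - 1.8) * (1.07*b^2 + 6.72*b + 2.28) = 5.6175*b^5 + 44.0326*b^4 + 65.3132*b^3 + 6.51*b^2 - 15.5616*b - 4.104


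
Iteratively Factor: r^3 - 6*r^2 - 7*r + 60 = (r - 4)*(r^2 - 2*r - 15) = (r - 4)*(r + 3)*(r - 5)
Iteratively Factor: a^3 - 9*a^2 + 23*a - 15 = (a - 3)*(a^2 - 6*a + 5) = (a - 5)*(a - 3)*(a - 1)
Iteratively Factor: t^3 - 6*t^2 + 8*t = (t)*(t^2 - 6*t + 8) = t*(t - 2)*(t - 4)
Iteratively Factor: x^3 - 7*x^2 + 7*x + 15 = (x - 5)*(x^2 - 2*x - 3) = (x - 5)*(x - 3)*(x + 1)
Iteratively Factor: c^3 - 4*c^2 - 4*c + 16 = (c + 2)*(c^2 - 6*c + 8) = (c - 2)*(c + 2)*(c - 4)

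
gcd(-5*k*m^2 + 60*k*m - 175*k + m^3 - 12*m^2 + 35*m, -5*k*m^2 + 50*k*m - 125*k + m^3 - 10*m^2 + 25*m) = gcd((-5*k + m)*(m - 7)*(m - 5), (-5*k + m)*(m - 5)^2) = 5*k*m - 25*k - m^2 + 5*m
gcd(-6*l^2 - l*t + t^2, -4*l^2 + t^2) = 2*l + t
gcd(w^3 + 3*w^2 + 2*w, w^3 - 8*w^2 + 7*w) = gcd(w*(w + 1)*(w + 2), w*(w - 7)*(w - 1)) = w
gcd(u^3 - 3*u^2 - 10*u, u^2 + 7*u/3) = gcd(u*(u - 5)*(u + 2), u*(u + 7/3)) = u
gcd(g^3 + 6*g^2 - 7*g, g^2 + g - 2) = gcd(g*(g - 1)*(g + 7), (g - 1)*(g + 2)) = g - 1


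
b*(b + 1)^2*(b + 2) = b^4 + 4*b^3 + 5*b^2 + 2*b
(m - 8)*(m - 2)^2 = m^3 - 12*m^2 + 36*m - 32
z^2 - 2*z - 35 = (z - 7)*(z + 5)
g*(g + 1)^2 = g^3 + 2*g^2 + g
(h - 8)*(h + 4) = h^2 - 4*h - 32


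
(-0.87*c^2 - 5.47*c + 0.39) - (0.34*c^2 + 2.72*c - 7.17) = -1.21*c^2 - 8.19*c + 7.56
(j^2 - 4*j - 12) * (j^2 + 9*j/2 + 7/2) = j^4 + j^3/2 - 53*j^2/2 - 68*j - 42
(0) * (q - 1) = 0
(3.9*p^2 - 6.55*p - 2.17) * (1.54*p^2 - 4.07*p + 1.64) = 6.006*p^4 - 25.96*p^3 + 29.7127*p^2 - 1.9101*p - 3.5588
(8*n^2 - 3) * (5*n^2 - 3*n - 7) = 40*n^4 - 24*n^3 - 71*n^2 + 9*n + 21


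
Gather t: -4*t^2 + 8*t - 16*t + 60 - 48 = -4*t^2 - 8*t + 12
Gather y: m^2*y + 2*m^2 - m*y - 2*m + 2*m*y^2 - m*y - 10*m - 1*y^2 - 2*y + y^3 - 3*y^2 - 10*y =2*m^2 - 12*m + y^3 + y^2*(2*m - 4) + y*(m^2 - 2*m - 12)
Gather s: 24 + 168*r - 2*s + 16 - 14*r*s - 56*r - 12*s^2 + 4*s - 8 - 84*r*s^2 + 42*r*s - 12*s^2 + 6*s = 112*r + s^2*(-84*r - 24) + s*(28*r + 8) + 32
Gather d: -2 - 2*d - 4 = -2*d - 6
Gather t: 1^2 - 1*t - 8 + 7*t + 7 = 6*t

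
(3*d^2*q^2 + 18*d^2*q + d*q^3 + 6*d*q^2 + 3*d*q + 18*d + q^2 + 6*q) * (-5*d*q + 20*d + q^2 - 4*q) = -15*d^3*q^3 - 30*d^3*q^2 + 360*d^3*q - 2*d^2*q^4 - 4*d^2*q^3 + 33*d^2*q^2 - 30*d^2*q + 360*d^2 + d*q^5 + 2*d*q^4 - 26*d*q^3 - 4*d*q^2 + 48*d*q + q^4 + 2*q^3 - 24*q^2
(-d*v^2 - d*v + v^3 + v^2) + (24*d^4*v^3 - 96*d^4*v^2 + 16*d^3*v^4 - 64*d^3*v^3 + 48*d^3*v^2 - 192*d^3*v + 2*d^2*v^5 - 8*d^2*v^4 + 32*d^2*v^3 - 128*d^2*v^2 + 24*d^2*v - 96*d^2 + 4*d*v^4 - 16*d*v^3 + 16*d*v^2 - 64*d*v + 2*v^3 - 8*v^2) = 24*d^4*v^3 - 96*d^4*v^2 + 16*d^3*v^4 - 64*d^3*v^3 + 48*d^3*v^2 - 192*d^3*v + 2*d^2*v^5 - 8*d^2*v^4 + 32*d^2*v^3 - 128*d^2*v^2 + 24*d^2*v - 96*d^2 + 4*d*v^4 - 16*d*v^3 + 15*d*v^2 - 65*d*v + 3*v^3 - 7*v^2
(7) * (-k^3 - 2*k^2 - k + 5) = -7*k^3 - 14*k^2 - 7*k + 35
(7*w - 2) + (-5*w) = 2*w - 2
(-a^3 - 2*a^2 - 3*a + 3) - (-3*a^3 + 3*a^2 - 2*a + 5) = 2*a^3 - 5*a^2 - a - 2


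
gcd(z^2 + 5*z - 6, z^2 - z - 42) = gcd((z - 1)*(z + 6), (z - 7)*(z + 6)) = z + 6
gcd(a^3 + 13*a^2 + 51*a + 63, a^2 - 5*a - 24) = a + 3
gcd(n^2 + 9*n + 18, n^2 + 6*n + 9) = n + 3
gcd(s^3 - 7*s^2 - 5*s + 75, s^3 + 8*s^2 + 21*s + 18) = s + 3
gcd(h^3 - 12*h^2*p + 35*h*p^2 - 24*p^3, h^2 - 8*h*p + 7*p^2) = -h + p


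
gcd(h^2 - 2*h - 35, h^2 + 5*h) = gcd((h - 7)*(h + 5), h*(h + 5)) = h + 5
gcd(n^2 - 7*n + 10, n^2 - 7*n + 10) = n^2 - 7*n + 10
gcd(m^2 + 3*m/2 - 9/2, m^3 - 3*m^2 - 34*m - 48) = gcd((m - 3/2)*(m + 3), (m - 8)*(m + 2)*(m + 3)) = m + 3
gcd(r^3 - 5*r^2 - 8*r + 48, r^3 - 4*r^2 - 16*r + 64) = r^2 - 8*r + 16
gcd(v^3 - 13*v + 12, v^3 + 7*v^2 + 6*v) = 1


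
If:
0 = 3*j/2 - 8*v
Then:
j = 16*v/3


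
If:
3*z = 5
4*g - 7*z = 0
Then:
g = 35/12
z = 5/3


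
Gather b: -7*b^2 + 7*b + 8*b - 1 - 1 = -7*b^2 + 15*b - 2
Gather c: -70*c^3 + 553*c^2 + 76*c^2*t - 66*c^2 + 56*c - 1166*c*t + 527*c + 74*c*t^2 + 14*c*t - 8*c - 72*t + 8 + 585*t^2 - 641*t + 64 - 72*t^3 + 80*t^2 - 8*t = -70*c^3 + c^2*(76*t + 487) + c*(74*t^2 - 1152*t + 575) - 72*t^3 + 665*t^2 - 721*t + 72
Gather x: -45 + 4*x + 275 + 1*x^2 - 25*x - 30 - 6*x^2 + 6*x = -5*x^2 - 15*x + 200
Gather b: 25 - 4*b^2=25 - 4*b^2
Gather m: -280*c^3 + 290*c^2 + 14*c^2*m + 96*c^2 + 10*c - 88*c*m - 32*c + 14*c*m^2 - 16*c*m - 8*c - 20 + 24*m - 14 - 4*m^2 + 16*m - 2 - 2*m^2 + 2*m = -280*c^3 + 386*c^2 - 30*c + m^2*(14*c - 6) + m*(14*c^2 - 104*c + 42) - 36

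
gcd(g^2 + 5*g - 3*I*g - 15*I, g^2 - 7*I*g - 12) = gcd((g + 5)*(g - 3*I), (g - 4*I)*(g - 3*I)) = g - 3*I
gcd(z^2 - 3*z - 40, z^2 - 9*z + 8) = z - 8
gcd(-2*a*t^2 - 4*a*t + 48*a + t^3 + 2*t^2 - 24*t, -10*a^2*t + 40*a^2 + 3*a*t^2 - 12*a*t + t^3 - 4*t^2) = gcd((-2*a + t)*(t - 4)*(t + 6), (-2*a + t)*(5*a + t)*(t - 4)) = -2*a*t + 8*a + t^2 - 4*t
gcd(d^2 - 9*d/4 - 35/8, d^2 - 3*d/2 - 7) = d - 7/2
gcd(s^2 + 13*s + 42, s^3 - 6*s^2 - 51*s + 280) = s + 7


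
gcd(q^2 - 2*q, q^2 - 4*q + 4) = q - 2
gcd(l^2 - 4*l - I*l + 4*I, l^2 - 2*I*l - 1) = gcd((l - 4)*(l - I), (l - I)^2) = l - I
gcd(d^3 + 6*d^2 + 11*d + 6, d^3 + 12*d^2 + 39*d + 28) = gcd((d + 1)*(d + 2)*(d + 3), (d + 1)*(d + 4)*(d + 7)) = d + 1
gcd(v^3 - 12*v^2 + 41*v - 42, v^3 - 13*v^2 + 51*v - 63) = v^2 - 10*v + 21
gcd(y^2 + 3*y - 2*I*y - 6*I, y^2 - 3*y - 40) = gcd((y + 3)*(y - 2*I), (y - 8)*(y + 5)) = 1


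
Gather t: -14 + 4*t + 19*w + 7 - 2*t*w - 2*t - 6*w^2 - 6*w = t*(2 - 2*w) - 6*w^2 + 13*w - 7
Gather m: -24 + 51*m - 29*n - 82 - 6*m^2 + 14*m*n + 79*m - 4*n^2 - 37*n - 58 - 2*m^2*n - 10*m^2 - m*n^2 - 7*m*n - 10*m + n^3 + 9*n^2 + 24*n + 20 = m^2*(-2*n - 16) + m*(-n^2 + 7*n + 120) + n^3 + 5*n^2 - 42*n - 144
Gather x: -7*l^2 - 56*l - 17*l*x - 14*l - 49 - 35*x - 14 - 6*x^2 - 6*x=-7*l^2 - 70*l - 6*x^2 + x*(-17*l - 41) - 63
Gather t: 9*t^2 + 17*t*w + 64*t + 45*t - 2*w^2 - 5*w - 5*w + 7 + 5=9*t^2 + t*(17*w + 109) - 2*w^2 - 10*w + 12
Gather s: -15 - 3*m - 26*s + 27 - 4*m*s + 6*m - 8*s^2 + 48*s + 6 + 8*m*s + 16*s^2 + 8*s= 3*m + 8*s^2 + s*(4*m + 30) + 18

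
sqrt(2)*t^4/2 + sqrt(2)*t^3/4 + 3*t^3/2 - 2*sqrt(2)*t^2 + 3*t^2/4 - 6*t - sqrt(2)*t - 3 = (t - 2)*(t + 1/2)*(t + 3*sqrt(2)/2)*(sqrt(2)*t/2 + sqrt(2))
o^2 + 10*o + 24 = (o + 4)*(o + 6)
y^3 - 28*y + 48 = (y - 4)*(y - 2)*(y + 6)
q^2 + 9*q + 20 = (q + 4)*(q + 5)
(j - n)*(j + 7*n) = j^2 + 6*j*n - 7*n^2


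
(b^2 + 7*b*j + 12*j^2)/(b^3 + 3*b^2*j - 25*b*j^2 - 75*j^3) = (b + 4*j)/(b^2 - 25*j^2)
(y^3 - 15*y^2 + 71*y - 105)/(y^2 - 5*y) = y - 10 + 21/y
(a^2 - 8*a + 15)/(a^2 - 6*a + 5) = (a - 3)/(a - 1)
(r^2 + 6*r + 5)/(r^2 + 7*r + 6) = (r + 5)/(r + 6)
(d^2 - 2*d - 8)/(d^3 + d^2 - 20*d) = (d + 2)/(d*(d + 5))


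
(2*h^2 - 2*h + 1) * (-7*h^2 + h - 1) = -14*h^4 + 16*h^3 - 11*h^2 + 3*h - 1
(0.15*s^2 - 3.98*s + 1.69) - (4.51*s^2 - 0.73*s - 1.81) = -4.36*s^2 - 3.25*s + 3.5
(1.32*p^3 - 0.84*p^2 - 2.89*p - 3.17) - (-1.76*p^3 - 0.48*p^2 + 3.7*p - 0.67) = 3.08*p^3 - 0.36*p^2 - 6.59*p - 2.5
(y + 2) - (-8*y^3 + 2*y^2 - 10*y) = 8*y^3 - 2*y^2 + 11*y + 2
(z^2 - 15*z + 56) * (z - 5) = z^3 - 20*z^2 + 131*z - 280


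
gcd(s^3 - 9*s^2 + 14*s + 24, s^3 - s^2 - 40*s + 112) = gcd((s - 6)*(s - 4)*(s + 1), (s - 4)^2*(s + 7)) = s - 4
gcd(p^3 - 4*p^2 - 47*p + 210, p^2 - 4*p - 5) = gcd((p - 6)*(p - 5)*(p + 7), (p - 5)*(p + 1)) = p - 5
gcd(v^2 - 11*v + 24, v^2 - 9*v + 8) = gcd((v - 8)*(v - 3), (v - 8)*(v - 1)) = v - 8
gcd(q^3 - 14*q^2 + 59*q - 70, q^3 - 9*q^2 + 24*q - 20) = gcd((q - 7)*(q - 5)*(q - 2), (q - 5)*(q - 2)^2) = q^2 - 7*q + 10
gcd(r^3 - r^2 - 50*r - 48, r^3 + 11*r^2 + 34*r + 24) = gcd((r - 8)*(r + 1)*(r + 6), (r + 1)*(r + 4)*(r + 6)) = r^2 + 7*r + 6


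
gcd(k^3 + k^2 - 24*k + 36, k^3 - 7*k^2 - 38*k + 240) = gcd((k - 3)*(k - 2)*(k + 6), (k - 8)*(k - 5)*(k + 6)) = k + 6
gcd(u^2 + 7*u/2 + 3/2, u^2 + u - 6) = u + 3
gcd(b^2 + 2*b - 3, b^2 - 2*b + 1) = b - 1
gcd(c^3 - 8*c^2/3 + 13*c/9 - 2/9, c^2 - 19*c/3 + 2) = c - 1/3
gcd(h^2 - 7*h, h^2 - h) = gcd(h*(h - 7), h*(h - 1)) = h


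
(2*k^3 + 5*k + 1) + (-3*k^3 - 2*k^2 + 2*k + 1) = -k^3 - 2*k^2 + 7*k + 2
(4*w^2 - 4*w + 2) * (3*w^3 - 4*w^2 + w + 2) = 12*w^5 - 28*w^4 + 26*w^3 - 4*w^2 - 6*w + 4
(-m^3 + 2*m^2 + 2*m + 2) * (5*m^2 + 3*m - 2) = -5*m^5 + 7*m^4 + 18*m^3 + 12*m^2 + 2*m - 4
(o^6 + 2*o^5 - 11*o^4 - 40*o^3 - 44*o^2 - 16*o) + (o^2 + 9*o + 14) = o^6 + 2*o^5 - 11*o^4 - 40*o^3 - 43*o^2 - 7*o + 14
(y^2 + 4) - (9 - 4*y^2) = 5*y^2 - 5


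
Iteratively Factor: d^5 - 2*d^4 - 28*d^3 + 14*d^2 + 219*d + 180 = (d + 1)*(d^4 - 3*d^3 - 25*d^2 + 39*d + 180) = (d + 1)*(d + 3)*(d^3 - 6*d^2 - 7*d + 60) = (d - 4)*(d + 1)*(d + 3)*(d^2 - 2*d - 15) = (d - 4)*(d + 1)*(d + 3)^2*(d - 5)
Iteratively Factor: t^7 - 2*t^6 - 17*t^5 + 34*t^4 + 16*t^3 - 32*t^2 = (t)*(t^6 - 2*t^5 - 17*t^4 + 34*t^3 + 16*t^2 - 32*t) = t*(t + 4)*(t^5 - 6*t^4 + 7*t^3 + 6*t^2 - 8*t) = t*(t - 1)*(t + 4)*(t^4 - 5*t^3 + 2*t^2 + 8*t) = t*(t - 4)*(t - 1)*(t + 4)*(t^3 - t^2 - 2*t) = t*(t - 4)*(t - 1)*(t + 1)*(t + 4)*(t^2 - 2*t) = t^2*(t - 4)*(t - 1)*(t + 1)*(t + 4)*(t - 2)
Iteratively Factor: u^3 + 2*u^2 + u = (u)*(u^2 + 2*u + 1) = u*(u + 1)*(u + 1)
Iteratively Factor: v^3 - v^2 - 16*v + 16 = (v - 4)*(v^2 + 3*v - 4) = (v - 4)*(v + 4)*(v - 1)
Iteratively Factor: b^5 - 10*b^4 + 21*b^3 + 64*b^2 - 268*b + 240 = (b + 3)*(b^4 - 13*b^3 + 60*b^2 - 116*b + 80) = (b - 5)*(b + 3)*(b^3 - 8*b^2 + 20*b - 16) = (b - 5)*(b - 2)*(b + 3)*(b^2 - 6*b + 8) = (b - 5)*(b - 2)^2*(b + 3)*(b - 4)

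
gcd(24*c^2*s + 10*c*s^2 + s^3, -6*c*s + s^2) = s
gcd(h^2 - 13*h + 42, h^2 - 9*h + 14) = h - 7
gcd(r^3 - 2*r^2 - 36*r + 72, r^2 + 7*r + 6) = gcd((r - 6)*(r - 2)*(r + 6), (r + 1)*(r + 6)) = r + 6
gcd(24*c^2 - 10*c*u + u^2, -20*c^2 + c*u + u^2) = -4*c + u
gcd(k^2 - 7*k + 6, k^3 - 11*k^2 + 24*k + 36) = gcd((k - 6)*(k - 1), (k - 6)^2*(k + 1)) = k - 6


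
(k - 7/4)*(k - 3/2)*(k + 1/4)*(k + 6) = k^4 + 3*k^3 - 259*k^2/16 + 369*k/32 + 63/16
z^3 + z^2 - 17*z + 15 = (z - 3)*(z - 1)*(z + 5)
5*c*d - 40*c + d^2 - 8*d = (5*c + d)*(d - 8)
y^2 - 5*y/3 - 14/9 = (y - 7/3)*(y + 2/3)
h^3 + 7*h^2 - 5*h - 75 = (h - 3)*(h + 5)^2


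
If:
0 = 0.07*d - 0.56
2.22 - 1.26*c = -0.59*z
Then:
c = 0.468253968253968*z + 1.76190476190476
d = 8.00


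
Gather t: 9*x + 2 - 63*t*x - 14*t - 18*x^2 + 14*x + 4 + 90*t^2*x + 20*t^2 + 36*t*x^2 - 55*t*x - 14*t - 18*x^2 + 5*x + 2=t^2*(90*x + 20) + t*(36*x^2 - 118*x - 28) - 36*x^2 + 28*x + 8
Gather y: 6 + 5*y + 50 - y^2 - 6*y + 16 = -y^2 - y + 72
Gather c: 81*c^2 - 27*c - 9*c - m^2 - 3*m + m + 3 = 81*c^2 - 36*c - m^2 - 2*m + 3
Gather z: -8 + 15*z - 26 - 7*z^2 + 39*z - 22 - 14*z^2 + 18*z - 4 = -21*z^2 + 72*z - 60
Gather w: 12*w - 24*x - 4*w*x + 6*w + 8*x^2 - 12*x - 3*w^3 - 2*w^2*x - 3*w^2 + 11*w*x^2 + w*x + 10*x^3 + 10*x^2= -3*w^3 + w^2*(-2*x - 3) + w*(11*x^2 - 3*x + 18) + 10*x^3 + 18*x^2 - 36*x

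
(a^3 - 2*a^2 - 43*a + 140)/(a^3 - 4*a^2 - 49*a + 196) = (a - 5)/(a - 7)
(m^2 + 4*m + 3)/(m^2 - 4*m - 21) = (m + 1)/(m - 7)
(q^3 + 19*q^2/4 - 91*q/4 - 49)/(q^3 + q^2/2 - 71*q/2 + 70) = (4*q + 7)/(2*(2*q - 5))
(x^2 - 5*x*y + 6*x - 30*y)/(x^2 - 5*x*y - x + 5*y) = (x + 6)/(x - 1)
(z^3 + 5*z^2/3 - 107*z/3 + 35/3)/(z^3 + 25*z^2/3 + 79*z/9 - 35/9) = 3*(z - 5)/(3*z + 5)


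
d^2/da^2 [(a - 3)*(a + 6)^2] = 6*a + 18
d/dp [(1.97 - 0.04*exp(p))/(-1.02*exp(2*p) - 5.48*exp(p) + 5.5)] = (-0.0408*exp(2*p) + 4.0188*exp(p) + 10.5756)*exp(p)/(1.0404*exp(4*p) + 11.1792*exp(3*p) + 18.8104*exp(2*p) - 60.28*exp(p) + 30.25)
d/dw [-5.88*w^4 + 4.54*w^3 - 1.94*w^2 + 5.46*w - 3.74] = -23.52*w^3 + 13.62*w^2 - 3.88*w + 5.46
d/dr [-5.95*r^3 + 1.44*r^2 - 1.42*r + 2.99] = -17.85*r^2 + 2.88*r - 1.42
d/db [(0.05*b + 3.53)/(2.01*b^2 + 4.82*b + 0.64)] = (0.1005*b^2 + 0.241*b - (0.05*b + 3.53)*(4.02*b + 4.82) + 0.032)/(2.01*b^2 + 4.82*b + 0.64)^2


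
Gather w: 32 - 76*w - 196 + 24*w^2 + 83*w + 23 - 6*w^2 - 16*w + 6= 18*w^2 - 9*w - 135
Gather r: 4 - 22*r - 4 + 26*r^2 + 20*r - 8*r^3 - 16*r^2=-8*r^3 + 10*r^2 - 2*r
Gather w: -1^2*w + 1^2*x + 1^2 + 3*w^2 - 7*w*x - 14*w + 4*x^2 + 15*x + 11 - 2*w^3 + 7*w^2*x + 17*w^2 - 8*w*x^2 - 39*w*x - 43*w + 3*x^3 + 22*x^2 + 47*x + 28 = -2*w^3 + w^2*(7*x + 20) + w*(-8*x^2 - 46*x - 58) + 3*x^3 + 26*x^2 + 63*x + 40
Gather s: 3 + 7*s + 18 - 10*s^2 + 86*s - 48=-10*s^2 + 93*s - 27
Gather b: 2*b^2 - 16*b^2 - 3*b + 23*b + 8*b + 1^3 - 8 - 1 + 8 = -14*b^2 + 28*b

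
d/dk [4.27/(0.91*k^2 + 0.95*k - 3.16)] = (-7.7714*k - 4.0565)/(0.91*k^2 + 0.95*k - 3.16)^2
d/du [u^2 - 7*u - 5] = 2*u - 7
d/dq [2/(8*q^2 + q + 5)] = 2*(-16*q - 1)/(8*q^2 + q + 5)^2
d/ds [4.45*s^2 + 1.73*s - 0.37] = 8.9*s + 1.73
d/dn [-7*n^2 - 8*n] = -14*n - 8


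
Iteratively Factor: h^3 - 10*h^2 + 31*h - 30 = (h - 5)*(h^2 - 5*h + 6) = (h - 5)*(h - 2)*(h - 3)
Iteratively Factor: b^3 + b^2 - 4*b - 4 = (b - 2)*(b^2 + 3*b + 2) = (b - 2)*(b + 2)*(b + 1)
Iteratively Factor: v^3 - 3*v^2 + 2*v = (v)*(v^2 - 3*v + 2) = v*(v - 1)*(v - 2)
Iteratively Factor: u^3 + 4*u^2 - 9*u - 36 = (u + 3)*(u^2 + u - 12) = (u + 3)*(u + 4)*(u - 3)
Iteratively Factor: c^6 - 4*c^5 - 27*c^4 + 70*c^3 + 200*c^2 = (c)*(c^5 - 4*c^4 - 27*c^3 + 70*c^2 + 200*c) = c*(c + 2)*(c^4 - 6*c^3 - 15*c^2 + 100*c) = c*(c - 5)*(c + 2)*(c^3 - c^2 - 20*c) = c^2*(c - 5)*(c + 2)*(c^2 - c - 20) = c^2*(c - 5)^2*(c + 2)*(c + 4)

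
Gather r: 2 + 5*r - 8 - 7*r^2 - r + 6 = -7*r^2 + 4*r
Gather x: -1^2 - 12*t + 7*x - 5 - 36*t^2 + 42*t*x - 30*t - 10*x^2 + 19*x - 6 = -36*t^2 - 42*t - 10*x^2 + x*(42*t + 26) - 12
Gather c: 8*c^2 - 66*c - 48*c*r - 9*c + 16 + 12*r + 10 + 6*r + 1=8*c^2 + c*(-48*r - 75) + 18*r + 27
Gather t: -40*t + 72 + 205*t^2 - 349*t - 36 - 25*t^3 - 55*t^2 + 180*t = -25*t^3 + 150*t^2 - 209*t + 36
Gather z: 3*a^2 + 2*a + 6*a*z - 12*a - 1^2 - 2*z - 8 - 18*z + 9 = 3*a^2 - 10*a + z*(6*a - 20)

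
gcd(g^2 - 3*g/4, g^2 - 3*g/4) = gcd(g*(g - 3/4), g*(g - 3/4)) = g^2 - 3*g/4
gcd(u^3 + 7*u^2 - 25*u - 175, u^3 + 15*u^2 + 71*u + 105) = u^2 + 12*u + 35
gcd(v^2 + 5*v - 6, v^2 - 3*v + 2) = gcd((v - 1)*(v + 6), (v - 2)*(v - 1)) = v - 1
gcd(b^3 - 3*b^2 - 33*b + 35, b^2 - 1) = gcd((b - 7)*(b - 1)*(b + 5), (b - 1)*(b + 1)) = b - 1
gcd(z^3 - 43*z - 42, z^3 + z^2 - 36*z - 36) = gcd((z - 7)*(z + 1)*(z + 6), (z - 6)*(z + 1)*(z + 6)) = z^2 + 7*z + 6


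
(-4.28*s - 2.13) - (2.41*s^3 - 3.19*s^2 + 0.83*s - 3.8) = -2.41*s^3 + 3.19*s^2 - 5.11*s + 1.67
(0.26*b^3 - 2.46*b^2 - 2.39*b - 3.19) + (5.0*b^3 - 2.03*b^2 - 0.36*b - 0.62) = 5.26*b^3 - 4.49*b^2 - 2.75*b - 3.81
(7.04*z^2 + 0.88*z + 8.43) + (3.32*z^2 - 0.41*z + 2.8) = 10.36*z^2 + 0.47*z + 11.23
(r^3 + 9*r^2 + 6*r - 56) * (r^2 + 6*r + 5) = r^5 + 15*r^4 + 65*r^3 + 25*r^2 - 306*r - 280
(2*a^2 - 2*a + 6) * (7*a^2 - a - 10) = 14*a^4 - 16*a^3 + 24*a^2 + 14*a - 60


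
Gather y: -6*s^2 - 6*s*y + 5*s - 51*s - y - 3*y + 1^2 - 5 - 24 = -6*s^2 - 46*s + y*(-6*s - 4) - 28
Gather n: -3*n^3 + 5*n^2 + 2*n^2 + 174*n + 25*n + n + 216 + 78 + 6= -3*n^3 + 7*n^2 + 200*n + 300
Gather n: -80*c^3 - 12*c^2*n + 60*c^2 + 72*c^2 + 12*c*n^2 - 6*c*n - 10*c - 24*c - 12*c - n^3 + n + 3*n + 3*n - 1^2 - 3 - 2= -80*c^3 + 132*c^2 + 12*c*n^2 - 46*c - n^3 + n*(-12*c^2 - 6*c + 7) - 6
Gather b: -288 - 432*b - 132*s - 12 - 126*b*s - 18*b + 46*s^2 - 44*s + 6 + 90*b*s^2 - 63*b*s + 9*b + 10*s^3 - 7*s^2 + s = b*(90*s^2 - 189*s - 441) + 10*s^3 + 39*s^2 - 175*s - 294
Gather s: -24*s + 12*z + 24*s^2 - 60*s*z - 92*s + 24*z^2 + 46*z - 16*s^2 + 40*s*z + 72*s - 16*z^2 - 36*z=8*s^2 + s*(-20*z - 44) + 8*z^2 + 22*z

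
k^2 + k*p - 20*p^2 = (k - 4*p)*(k + 5*p)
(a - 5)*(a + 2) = a^2 - 3*a - 10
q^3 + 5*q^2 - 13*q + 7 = (q - 1)^2*(q + 7)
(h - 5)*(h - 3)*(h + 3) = h^3 - 5*h^2 - 9*h + 45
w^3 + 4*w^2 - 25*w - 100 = (w - 5)*(w + 4)*(w + 5)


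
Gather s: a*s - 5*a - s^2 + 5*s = -5*a - s^2 + s*(a + 5)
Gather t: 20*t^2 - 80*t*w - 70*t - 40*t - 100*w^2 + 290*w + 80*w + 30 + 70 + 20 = 20*t^2 + t*(-80*w - 110) - 100*w^2 + 370*w + 120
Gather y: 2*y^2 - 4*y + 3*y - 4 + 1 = 2*y^2 - y - 3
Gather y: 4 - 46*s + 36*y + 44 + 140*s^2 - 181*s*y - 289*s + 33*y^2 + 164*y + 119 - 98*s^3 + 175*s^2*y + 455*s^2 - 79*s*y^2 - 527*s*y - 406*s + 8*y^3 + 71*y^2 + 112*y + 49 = -98*s^3 + 595*s^2 - 741*s + 8*y^3 + y^2*(104 - 79*s) + y*(175*s^2 - 708*s + 312) + 216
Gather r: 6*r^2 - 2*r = 6*r^2 - 2*r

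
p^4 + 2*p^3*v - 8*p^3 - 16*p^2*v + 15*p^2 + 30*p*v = p*(p - 5)*(p - 3)*(p + 2*v)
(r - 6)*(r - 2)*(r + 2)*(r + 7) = r^4 + r^3 - 46*r^2 - 4*r + 168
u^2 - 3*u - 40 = (u - 8)*(u + 5)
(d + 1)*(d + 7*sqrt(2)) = d^2 + d + 7*sqrt(2)*d + 7*sqrt(2)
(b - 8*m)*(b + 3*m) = b^2 - 5*b*m - 24*m^2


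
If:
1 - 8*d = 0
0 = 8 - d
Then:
No Solution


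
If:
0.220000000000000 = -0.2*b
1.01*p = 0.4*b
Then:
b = -1.10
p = -0.44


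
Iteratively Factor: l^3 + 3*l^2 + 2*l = (l)*(l^2 + 3*l + 2) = l*(l + 1)*(l + 2)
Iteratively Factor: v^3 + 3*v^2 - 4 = (v + 2)*(v^2 + v - 2) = (v - 1)*(v + 2)*(v + 2)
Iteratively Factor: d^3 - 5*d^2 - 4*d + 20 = (d - 2)*(d^2 - 3*d - 10) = (d - 5)*(d - 2)*(d + 2)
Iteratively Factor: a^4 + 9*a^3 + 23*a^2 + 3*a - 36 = (a + 4)*(a^3 + 5*a^2 + 3*a - 9) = (a + 3)*(a + 4)*(a^2 + 2*a - 3) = (a + 3)^2*(a + 4)*(a - 1)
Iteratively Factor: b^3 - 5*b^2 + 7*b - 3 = (b - 1)*(b^2 - 4*b + 3) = (b - 3)*(b - 1)*(b - 1)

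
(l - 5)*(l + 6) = l^2 + l - 30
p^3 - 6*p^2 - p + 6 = (p - 6)*(p - 1)*(p + 1)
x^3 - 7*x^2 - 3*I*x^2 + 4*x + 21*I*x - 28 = (x - 7)*(x - 4*I)*(x + I)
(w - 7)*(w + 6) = w^2 - w - 42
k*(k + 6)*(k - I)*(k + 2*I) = k^4 + 6*k^3 + I*k^3 + 2*k^2 + 6*I*k^2 + 12*k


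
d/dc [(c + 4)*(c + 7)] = 2*c + 11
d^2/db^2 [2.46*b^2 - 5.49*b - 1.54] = 4.92000000000000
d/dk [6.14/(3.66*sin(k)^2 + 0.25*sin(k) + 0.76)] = -(44.9448*sin(k) + 1.535)*cos(k)/(3.66*sin(k)^2 + 0.25*sin(k) + 0.76)^2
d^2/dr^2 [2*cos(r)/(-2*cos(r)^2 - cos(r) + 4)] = 4*(-(1 - cos(r)^2)^2 + 2*cos(r)^5 + 20*cos(r)^3 - 16*cos(r) - 3)/(2*cos(r)^2 + cos(r) - 4)^3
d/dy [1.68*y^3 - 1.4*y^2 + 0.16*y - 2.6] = 5.04*y^2 - 2.8*y + 0.16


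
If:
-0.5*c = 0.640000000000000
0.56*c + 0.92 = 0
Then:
No Solution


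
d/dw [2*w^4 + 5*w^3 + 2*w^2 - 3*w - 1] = 8*w^3 + 15*w^2 + 4*w - 3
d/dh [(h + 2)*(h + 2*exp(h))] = 2*h*exp(h) + 2*h + 6*exp(h) + 2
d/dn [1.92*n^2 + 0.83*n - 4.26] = 3.84*n + 0.83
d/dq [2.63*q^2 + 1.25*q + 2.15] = 5.26*q + 1.25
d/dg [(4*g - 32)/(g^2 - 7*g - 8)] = -4/(g^2 + 2*g + 1)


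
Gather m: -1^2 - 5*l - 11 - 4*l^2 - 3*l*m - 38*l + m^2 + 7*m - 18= -4*l^2 - 43*l + m^2 + m*(7 - 3*l) - 30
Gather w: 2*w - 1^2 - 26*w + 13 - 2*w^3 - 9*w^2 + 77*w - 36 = -2*w^3 - 9*w^2 + 53*w - 24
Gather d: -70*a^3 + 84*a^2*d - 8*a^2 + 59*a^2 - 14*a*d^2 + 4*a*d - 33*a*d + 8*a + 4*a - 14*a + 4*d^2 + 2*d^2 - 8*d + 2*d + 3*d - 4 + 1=-70*a^3 + 51*a^2 - 2*a + d^2*(6 - 14*a) + d*(84*a^2 - 29*a - 3) - 3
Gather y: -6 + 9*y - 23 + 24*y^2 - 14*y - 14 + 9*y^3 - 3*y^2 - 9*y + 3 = 9*y^3 + 21*y^2 - 14*y - 40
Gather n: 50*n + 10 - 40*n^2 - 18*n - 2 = -40*n^2 + 32*n + 8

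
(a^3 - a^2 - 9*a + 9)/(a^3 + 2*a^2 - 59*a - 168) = (a^2 - 4*a + 3)/(a^2 - a - 56)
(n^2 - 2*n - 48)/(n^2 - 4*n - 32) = (n + 6)/(n + 4)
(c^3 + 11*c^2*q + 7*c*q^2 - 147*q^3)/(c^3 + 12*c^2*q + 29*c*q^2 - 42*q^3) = (-c^2 - 4*c*q + 21*q^2)/(-c^2 - 5*c*q + 6*q^2)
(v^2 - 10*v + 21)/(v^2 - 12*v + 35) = (v - 3)/(v - 5)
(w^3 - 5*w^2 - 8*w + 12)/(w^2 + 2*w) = w - 7 + 6/w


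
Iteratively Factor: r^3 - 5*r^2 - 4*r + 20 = (r - 2)*(r^2 - 3*r - 10) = (r - 5)*(r - 2)*(r + 2)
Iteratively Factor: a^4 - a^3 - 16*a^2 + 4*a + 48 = (a - 2)*(a^3 + a^2 - 14*a - 24) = (a - 2)*(a + 2)*(a^2 - a - 12) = (a - 4)*(a - 2)*(a + 2)*(a + 3)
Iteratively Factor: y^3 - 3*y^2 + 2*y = (y - 1)*(y^2 - 2*y) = (y - 2)*(y - 1)*(y)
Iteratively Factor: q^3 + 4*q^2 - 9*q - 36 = (q + 3)*(q^2 + q - 12) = (q + 3)*(q + 4)*(q - 3)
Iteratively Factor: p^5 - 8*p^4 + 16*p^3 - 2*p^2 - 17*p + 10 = (p + 1)*(p^4 - 9*p^3 + 25*p^2 - 27*p + 10) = (p - 1)*(p + 1)*(p^3 - 8*p^2 + 17*p - 10) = (p - 5)*(p - 1)*(p + 1)*(p^2 - 3*p + 2) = (p - 5)*(p - 2)*(p - 1)*(p + 1)*(p - 1)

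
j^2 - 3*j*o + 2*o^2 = (j - 2*o)*(j - o)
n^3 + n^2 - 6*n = n*(n - 2)*(n + 3)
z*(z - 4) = z^2 - 4*z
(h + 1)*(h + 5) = h^2 + 6*h + 5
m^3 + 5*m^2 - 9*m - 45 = (m - 3)*(m + 3)*(m + 5)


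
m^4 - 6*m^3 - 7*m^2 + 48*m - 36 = (m - 6)*(m - 2)*(m - 1)*(m + 3)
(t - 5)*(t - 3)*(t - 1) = t^3 - 9*t^2 + 23*t - 15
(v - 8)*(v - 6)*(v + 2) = v^3 - 12*v^2 + 20*v + 96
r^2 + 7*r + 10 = (r + 2)*(r + 5)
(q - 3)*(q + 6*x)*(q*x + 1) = q^3*x + 6*q^2*x^2 - 3*q^2*x + q^2 - 18*q*x^2 + 6*q*x - 3*q - 18*x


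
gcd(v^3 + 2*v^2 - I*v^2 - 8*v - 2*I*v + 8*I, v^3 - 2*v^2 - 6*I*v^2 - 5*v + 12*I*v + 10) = v^2 + v*(-2 - I) + 2*I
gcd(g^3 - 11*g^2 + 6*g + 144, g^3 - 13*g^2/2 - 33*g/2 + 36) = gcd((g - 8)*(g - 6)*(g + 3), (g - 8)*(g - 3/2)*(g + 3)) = g^2 - 5*g - 24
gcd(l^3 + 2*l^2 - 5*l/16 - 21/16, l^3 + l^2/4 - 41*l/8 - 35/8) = l^2 + 11*l/4 + 7/4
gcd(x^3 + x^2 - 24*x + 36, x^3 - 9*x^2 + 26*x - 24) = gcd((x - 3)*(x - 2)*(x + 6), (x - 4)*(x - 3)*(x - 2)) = x^2 - 5*x + 6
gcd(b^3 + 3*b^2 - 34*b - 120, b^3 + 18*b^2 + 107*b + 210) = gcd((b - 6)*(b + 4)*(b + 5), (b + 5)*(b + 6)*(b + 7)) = b + 5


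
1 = 1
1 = 1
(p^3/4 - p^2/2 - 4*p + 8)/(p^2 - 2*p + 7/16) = 4*(p^3 - 2*p^2 - 16*p + 32)/(16*p^2 - 32*p + 7)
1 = 1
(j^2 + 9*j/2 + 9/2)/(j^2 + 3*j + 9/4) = 2*(j + 3)/(2*j + 3)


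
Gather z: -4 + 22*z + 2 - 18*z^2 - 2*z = -18*z^2 + 20*z - 2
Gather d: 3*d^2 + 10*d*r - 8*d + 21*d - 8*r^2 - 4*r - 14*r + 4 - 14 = 3*d^2 + d*(10*r + 13) - 8*r^2 - 18*r - 10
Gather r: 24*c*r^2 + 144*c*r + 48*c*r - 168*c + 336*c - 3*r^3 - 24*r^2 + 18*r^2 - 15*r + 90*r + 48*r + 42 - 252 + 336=168*c - 3*r^3 + r^2*(24*c - 6) + r*(192*c + 123) + 126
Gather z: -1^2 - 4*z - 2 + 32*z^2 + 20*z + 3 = 32*z^2 + 16*z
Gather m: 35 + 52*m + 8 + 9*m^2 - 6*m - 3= 9*m^2 + 46*m + 40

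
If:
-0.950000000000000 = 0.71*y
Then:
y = -1.34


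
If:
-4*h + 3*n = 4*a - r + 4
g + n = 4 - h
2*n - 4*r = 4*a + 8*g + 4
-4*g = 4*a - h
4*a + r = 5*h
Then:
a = 185/183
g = -136/183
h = 196/183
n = 224/61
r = 80/61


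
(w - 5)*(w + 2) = w^2 - 3*w - 10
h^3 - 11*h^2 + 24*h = h*(h - 8)*(h - 3)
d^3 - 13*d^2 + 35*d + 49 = (d - 7)^2*(d + 1)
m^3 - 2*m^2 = m^2*(m - 2)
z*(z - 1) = z^2 - z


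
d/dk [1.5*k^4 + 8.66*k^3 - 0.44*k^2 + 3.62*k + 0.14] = 6.0*k^3 + 25.98*k^2 - 0.88*k + 3.62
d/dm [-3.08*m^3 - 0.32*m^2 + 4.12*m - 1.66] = -9.24*m^2 - 0.64*m + 4.12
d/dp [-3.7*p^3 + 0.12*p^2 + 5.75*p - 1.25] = -11.1*p^2 + 0.24*p + 5.75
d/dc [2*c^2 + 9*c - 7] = 4*c + 9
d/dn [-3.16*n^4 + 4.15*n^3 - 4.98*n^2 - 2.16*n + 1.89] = -12.64*n^3 + 12.45*n^2 - 9.96*n - 2.16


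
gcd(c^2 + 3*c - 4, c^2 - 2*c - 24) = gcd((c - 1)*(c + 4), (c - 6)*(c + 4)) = c + 4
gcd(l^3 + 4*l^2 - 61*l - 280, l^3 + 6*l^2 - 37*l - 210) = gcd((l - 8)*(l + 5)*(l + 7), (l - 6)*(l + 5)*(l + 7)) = l^2 + 12*l + 35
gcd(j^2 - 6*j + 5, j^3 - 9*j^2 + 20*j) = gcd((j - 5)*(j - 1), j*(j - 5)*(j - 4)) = j - 5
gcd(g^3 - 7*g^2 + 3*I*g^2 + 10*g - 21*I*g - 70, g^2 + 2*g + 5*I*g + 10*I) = g + 5*I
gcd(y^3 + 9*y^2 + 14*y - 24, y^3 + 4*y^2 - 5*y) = y - 1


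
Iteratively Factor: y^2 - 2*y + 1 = (y - 1)*(y - 1)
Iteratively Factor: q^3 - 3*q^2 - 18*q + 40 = (q + 4)*(q^2 - 7*q + 10) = (q - 5)*(q + 4)*(q - 2)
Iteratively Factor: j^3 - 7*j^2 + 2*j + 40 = (j + 2)*(j^2 - 9*j + 20) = (j - 5)*(j + 2)*(j - 4)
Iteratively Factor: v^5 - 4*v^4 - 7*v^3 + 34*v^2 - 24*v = (v - 2)*(v^4 - 2*v^3 - 11*v^2 + 12*v) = (v - 2)*(v + 3)*(v^3 - 5*v^2 + 4*v) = v*(v - 2)*(v + 3)*(v^2 - 5*v + 4) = v*(v - 2)*(v - 1)*(v + 3)*(v - 4)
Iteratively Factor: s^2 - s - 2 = (s + 1)*(s - 2)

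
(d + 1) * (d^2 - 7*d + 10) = d^3 - 6*d^2 + 3*d + 10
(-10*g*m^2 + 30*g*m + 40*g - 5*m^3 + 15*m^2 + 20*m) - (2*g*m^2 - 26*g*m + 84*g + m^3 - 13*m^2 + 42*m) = -12*g*m^2 + 56*g*m - 44*g - 6*m^3 + 28*m^2 - 22*m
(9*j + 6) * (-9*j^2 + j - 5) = -81*j^3 - 45*j^2 - 39*j - 30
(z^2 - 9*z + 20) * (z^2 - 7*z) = z^4 - 16*z^3 + 83*z^2 - 140*z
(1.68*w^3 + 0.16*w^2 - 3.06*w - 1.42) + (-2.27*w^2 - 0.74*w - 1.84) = 1.68*w^3 - 2.11*w^2 - 3.8*w - 3.26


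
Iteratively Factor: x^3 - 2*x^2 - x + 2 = (x + 1)*(x^2 - 3*x + 2) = (x - 1)*(x + 1)*(x - 2)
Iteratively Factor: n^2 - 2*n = (n)*(n - 2)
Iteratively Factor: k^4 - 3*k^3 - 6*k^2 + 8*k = (k - 1)*(k^3 - 2*k^2 - 8*k) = (k - 4)*(k - 1)*(k^2 + 2*k) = (k - 4)*(k - 1)*(k + 2)*(k)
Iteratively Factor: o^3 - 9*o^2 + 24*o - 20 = (o - 5)*(o^2 - 4*o + 4) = (o - 5)*(o - 2)*(o - 2)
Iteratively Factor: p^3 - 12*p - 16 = (p + 2)*(p^2 - 2*p - 8) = (p - 4)*(p + 2)*(p + 2)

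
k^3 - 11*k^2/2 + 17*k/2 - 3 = (k - 3)*(k - 2)*(k - 1/2)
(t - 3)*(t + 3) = t^2 - 9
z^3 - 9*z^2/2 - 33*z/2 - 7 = (z - 7)*(z + 1/2)*(z + 2)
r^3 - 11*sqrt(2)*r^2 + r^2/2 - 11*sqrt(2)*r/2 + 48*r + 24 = (r + 1/2)*(r - 8*sqrt(2))*(r - 3*sqrt(2))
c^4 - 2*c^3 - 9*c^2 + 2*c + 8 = (c - 4)*(c - 1)*(c + 1)*(c + 2)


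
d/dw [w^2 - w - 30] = 2*w - 1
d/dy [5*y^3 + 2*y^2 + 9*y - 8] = 15*y^2 + 4*y + 9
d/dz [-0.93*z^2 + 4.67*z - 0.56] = 4.67 - 1.86*z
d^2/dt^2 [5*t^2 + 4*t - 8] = 10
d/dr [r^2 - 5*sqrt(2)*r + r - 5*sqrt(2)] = 2*r - 5*sqrt(2) + 1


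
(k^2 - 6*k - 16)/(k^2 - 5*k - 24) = (k + 2)/(k + 3)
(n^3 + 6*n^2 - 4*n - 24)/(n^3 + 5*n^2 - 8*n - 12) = (n + 2)/(n + 1)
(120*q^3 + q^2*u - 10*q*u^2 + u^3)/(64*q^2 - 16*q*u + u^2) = (15*q^2 + 2*q*u - u^2)/(8*q - u)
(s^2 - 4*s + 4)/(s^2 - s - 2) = (s - 2)/(s + 1)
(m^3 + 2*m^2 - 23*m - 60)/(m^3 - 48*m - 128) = (m^2 - 2*m - 15)/(m^2 - 4*m - 32)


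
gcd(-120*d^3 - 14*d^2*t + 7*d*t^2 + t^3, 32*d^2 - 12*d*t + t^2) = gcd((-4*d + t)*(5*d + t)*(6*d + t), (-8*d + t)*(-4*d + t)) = -4*d + t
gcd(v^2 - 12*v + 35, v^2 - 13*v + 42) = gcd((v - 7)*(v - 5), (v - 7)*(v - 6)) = v - 7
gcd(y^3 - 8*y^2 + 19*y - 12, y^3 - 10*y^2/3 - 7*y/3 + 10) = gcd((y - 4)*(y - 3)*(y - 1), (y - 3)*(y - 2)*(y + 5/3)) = y - 3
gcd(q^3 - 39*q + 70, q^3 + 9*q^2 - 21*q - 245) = q^2 + 2*q - 35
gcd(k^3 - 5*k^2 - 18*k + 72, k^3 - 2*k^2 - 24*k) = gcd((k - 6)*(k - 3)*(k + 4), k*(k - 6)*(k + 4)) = k^2 - 2*k - 24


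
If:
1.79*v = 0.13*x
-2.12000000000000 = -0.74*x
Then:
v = 0.21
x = 2.86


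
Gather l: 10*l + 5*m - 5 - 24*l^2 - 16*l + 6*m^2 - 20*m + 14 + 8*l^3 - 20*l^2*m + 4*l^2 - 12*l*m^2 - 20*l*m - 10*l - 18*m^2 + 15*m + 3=8*l^3 + l^2*(-20*m - 20) + l*(-12*m^2 - 20*m - 16) - 12*m^2 + 12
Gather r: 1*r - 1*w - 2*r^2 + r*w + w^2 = -2*r^2 + r*(w + 1) + w^2 - w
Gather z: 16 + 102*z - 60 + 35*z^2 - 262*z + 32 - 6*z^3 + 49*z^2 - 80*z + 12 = -6*z^3 + 84*z^2 - 240*z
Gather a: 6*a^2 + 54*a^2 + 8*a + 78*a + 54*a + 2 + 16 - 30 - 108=60*a^2 + 140*a - 120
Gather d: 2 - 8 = -6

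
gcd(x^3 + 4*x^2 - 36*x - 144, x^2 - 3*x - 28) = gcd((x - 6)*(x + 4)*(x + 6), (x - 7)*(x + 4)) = x + 4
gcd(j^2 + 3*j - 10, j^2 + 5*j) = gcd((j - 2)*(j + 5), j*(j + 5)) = j + 5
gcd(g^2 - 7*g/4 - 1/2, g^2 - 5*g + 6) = g - 2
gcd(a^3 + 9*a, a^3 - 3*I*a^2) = a^2 - 3*I*a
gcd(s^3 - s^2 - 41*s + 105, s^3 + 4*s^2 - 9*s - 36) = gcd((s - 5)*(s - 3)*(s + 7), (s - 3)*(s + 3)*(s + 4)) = s - 3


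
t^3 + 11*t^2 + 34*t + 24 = (t + 1)*(t + 4)*(t + 6)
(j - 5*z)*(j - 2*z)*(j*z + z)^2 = j^4*z^2 - 7*j^3*z^3 + 2*j^3*z^2 + 10*j^2*z^4 - 14*j^2*z^3 + j^2*z^2 + 20*j*z^4 - 7*j*z^3 + 10*z^4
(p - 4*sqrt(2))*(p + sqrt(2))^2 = p^3 - 2*sqrt(2)*p^2 - 14*p - 8*sqrt(2)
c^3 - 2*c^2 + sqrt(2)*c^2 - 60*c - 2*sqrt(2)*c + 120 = (c - 2)*(c - 5*sqrt(2))*(c + 6*sqrt(2))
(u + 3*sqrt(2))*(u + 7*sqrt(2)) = u^2 + 10*sqrt(2)*u + 42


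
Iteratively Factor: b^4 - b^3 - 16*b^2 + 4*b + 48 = (b - 2)*(b^3 + b^2 - 14*b - 24) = (b - 4)*(b - 2)*(b^2 + 5*b + 6) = (b - 4)*(b - 2)*(b + 3)*(b + 2)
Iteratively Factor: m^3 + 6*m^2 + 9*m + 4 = (m + 4)*(m^2 + 2*m + 1) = (m + 1)*(m + 4)*(m + 1)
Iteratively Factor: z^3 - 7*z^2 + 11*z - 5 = (z - 1)*(z^2 - 6*z + 5) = (z - 1)^2*(z - 5)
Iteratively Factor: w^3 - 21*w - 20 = (w - 5)*(w^2 + 5*w + 4) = (w - 5)*(w + 1)*(w + 4)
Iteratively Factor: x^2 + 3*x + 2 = (x + 2)*(x + 1)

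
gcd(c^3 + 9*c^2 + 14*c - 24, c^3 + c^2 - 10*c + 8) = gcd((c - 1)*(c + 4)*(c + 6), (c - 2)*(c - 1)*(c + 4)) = c^2 + 3*c - 4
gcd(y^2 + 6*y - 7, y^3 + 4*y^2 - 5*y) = y - 1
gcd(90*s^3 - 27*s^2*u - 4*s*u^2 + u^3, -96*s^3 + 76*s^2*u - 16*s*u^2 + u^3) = 6*s - u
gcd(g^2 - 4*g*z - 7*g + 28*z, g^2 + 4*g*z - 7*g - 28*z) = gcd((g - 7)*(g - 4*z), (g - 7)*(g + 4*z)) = g - 7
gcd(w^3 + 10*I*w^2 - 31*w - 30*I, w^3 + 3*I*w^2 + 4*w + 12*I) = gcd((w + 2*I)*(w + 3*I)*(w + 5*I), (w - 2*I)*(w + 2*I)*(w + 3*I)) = w^2 + 5*I*w - 6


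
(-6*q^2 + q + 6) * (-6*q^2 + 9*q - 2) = 36*q^4 - 60*q^3 - 15*q^2 + 52*q - 12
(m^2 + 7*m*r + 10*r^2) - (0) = m^2 + 7*m*r + 10*r^2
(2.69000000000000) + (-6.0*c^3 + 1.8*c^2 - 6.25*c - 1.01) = -6.0*c^3 + 1.8*c^2 - 6.25*c + 1.68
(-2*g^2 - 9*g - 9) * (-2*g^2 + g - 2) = 4*g^4 + 16*g^3 + 13*g^2 + 9*g + 18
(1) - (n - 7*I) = -n + 1 + 7*I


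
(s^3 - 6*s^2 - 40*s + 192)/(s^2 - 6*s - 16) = (s^2 + 2*s - 24)/(s + 2)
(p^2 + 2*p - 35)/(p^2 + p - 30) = (p + 7)/(p + 6)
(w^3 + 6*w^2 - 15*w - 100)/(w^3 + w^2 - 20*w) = (w + 5)/w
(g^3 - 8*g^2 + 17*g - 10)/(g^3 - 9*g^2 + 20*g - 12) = (g - 5)/(g - 6)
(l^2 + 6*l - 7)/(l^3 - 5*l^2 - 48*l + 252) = (l - 1)/(l^2 - 12*l + 36)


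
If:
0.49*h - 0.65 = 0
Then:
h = 1.33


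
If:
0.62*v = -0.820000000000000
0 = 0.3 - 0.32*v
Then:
No Solution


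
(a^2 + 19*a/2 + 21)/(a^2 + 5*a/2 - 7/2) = (a + 6)/(a - 1)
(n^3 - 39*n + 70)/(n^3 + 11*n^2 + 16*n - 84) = (n - 5)/(n + 6)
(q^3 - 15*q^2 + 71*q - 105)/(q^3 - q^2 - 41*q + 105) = (q - 7)/(q + 7)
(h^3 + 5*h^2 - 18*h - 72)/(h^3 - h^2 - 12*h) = (h + 6)/h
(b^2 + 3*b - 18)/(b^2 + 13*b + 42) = (b - 3)/(b + 7)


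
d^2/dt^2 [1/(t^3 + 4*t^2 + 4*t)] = 4*(3*t^2 + 4*t + 2)/(t^3*(t^4 + 8*t^3 + 24*t^2 + 32*t + 16))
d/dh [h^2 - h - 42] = 2*h - 1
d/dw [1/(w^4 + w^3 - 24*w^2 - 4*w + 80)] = (-4*w^3 - 3*w^2 + 48*w + 4)/(w^4 + w^3 - 24*w^2 - 4*w + 80)^2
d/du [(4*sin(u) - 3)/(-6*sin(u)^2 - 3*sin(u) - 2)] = (24*sin(u)^2 - 36*sin(u) - 17)*cos(u)/(6*sin(u)^2 + 3*sin(u) + 2)^2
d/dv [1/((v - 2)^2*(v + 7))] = -(3*v + 12)/((v - 2)^3*(v + 7)^2)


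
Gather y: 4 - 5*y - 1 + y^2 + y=y^2 - 4*y + 3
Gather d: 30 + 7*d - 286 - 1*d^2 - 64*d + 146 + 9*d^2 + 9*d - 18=8*d^2 - 48*d - 128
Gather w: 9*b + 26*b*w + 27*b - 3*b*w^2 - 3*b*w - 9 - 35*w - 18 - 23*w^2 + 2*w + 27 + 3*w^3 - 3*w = 36*b + 3*w^3 + w^2*(-3*b - 23) + w*(23*b - 36)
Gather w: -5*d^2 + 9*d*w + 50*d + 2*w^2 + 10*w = -5*d^2 + 50*d + 2*w^2 + w*(9*d + 10)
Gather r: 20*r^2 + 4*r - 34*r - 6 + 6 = 20*r^2 - 30*r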